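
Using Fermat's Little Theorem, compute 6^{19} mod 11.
2

By Fermat's Little Theorem, a^(p-1) ≡ 1 (mod p) for prime p and gcd(a, p) = 1
Here p = 11, so 6^10 ≡ 1 (mod 11)
We can reduce the exponent: 19 mod 10 = 9
So 6^19 ≡ 6^9 (mod 11)
Computing: 6^9 mod 11 = 2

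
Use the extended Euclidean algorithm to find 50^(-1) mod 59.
Extended GCD: 50(13) + 59(-11) = 1. So 50^(-1) ≡ 13 ≡ 13 (mod 59). Verify: 50 × 13 = 650 ≡ 1 (mod 59)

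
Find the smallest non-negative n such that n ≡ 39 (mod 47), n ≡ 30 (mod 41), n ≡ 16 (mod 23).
25983

Using the Chinese Remainder Theorem:
M = product of moduli = 44321
For equation 1: M_1 = 943, 943 ≡ 3 (mod 47), inverse of 943 mod 47 is 16 (check: 3 × 16 = 48 ≡ 1 (mod 47))
For equation 2: M_2 = 1081, 1081 ≡ 15 (mod 41), inverse of 1081 mod 41 is 11 (check: 15 × 11 = 165 ≡ 1 (mod 41))
For equation 3: M_3 = 1927, 1927 ≡ 18 (mod 23), inverse of 1927 mod 23 is 9 (check: 18 × 9 = 162 ≡ 1 (mod 23))
Combine: n ≡ Σ r_i×M_i×(M_i⁻¹ mod m_i) = 39×943×16 + 30×1081×11 + 16×1927×9 = 588432 + 356730 + 277488 = 1222650
1222650 mod 44321 = 25983
n ≡ 25983 (mod 44321)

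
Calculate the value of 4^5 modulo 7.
5 = 4 + 1 (binary 101). Repeated squaring mod 7: 4^1 ≡ 4; 4^2 ≡ 4² = 16 ≡ 2; 4^4 ≡ 2² = 4 ≡ 4. Multiply: 4^5 = 4^4 × 4^1 ≡ 4 × 4 (mod 7): 4 × 4 = 16 ≡ 2. So 4^5 ≡ 2 (mod 7).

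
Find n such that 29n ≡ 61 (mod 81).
44

Since gcd(29, 81) = 1 divides 61, a solution exists.
Multiply both sides by the inverse of 29 mod 81:
  29^(-1) mod 81 = 14
  x ≡ 14 × 61 ≡ 854 ≡ 44 (mod 81)
Verification: 29 × 44 = 1276 = 15 × 81 + 61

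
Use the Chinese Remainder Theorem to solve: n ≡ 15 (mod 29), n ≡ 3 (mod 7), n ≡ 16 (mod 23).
4133

Using the Chinese Remainder Theorem:
M = product of moduli = 4669
For equation 1: M_1 = 161, 161 ≡ 16 (mod 29), inverse of 161 mod 29 is 20 (check: 16 × 20 = 320 ≡ 1 (mod 29))
For equation 2: M_2 = 667, 667 ≡ 2 (mod 7), inverse of 667 mod 7 is 4 (check: 2 × 4 = 8 ≡ 1 (mod 7))
For equation 3: M_3 = 203, 203 ≡ 19 (mod 23), inverse of 203 mod 23 is 17 (check: 19 × 17 = 323 ≡ 1 (mod 23))
Combine: n ≡ Σ r_i×M_i×(M_i⁻¹ mod m_i) = 15×161×20 + 3×667×4 + 16×203×17 = 48300 + 8004 + 55216 = 111520
111520 mod 4669 = 4133
n ≡ 4133 (mod 4669)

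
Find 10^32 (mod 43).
Using repeated squaring. 32 = 32 (binary 100000). Repeated squaring mod 43: 10^1 ≡ 10; 10^2 ≡ 10² = 100 ≡ 14; 10^4 ≡ 14² = 196 ≡ 24; 10^8 ≡ 24² = 576 ≡ 17; 10^16 ≡ 17² = 289 ≡ 31; 10^32 ≡ 31² = 961 ≡ 15. So 10^32 ≡ 15 (mod 43).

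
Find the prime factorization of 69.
3 × 23

Divide by primes starting from smallest:
69 ÷ 3 = 23
23 ÷ 23 = 1

69 = 3 × 23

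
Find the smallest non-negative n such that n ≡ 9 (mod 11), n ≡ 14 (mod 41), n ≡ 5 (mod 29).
4442

Using the Chinese Remainder Theorem:
M = product of moduli = 13079
For equation 1: M_1 = 1189, 1189 ≡ 1 (mod 11), inverse of 1189 mod 11 is 1 (check: 1 × 1 = 1 ≡ 1 (mod 11))
For equation 2: M_2 = 319, 319 ≡ 32 (mod 41), inverse of 319 mod 41 is 9 (check: 32 × 9 = 288 ≡ 1 (mod 41))
For equation 3: M_3 = 451, 451 ≡ 16 (mod 29), inverse of 451 mod 29 is 20 (check: 16 × 20 = 320 ≡ 1 (mod 29))
Combine: n ≡ Σ r_i×M_i×(M_i⁻¹ mod m_i) = 9×1189×1 + 14×319×9 + 5×451×20 = 10701 + 40194 + 45100 = 95995
95995 mod 13079 = 4442
n ≡ 4442 (mod 13079)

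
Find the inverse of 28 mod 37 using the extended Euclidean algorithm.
Extended GCD: 28(4) + 37(-3) = 1. So 28^(-1) ≡ 4 ≡ 4 (mod 37). Verify: 28 × 4 = 112 ≡ 1 (mod 37)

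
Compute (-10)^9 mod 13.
(-10) ≡ 3 (mod 13). 9 = 8 + 1 (binary 1001). Repeated squaring mod 13: 3^1 ≡ 3; 3^2 ≡ 3² = 9 ≡ 9; 3^4 ≡ 9² = 81 ≡ 3; 3^8 ≡ 3² = 9 ≡ 9. Multiply: (-10)^9 ≡ 3^8 × 3^1 ≡ 9 × 3 (mod 13): 9 × 3 = 27 ≡ 1. So (-10)^9 ≡ 1 (mod 13).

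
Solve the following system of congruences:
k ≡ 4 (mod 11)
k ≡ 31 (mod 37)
290

Using the Chinese Remainder Theorem:
M = product of moduli = 407
For equation 1: M_1 = 37, 37 ≡ 4 (mod 11), inverse of 37 mod 11 is 3 (check: 4 × 3 = 12 ≡ 1 (mod 11))
For equation 2: M_2 = 11, 11 ≡ 11 (mod 37), inverse of 11 mod 37 is 27 (check: 11 × 27 = 297 ≡ 1 (mod 37))
Combine: k ≡ Σ r_i×M_i×(M_i⁻¹ mod m_i) = 4×37×3 + 31×11×27 = 444 + 9207 = 9651
9651 mod 407 = 290
k ≡ 290 (mod 407)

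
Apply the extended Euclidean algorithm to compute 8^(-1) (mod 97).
Extended GCD: 8(-12) + 97(1) = 1. So 8^(-1) ≡ 85 ≡ 85 (mod 97). Verify: 8 × 85 = 680 ≡ 1 (mod 97)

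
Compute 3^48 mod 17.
Using Fermat: 3^{16} ≡ 1 (mod 17). 48 ≡ 0 (mod 16). So 3^{48} ≡ 3^{0} ≡ 1 (mod 17)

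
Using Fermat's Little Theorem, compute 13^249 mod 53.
By Fermat: 13^{52} ≡ 1 (mod 53). 249 = 4×52 + 41. So 13^{249} ≡ 13^{41} ≡ 10 (mod 53)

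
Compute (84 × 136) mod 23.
16

(84 × 136) = 11424
11424 mod 23 = 16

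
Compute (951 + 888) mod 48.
15

(951 + 888) = 1839
1839 mod 48 = 15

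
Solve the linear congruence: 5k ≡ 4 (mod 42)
26

Since gcd(5, 42) = 1 divides 4, a solution exists.
Multiply both sides by the inverse of 5 mod 42:
  5^(-1) mod 42 = 17
  x ≡ 17 × 4 ≡ 68 ≡ 26 (mod 42)
Verification: 5 × 26 = 130 = 3 × 42 + 4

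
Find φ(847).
660

Prime factorization: 847 = 7 × 11^2
Using the formula φ(n) = n × Π(1 - 1/p) for each prime factor p:
φ(847) = 847 × (1 - 1/7) × (1 - 1/11)
φ(847) = 660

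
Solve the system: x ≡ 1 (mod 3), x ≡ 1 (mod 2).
M = 3 × 2 = 6. M₁ = 2, y₁ ≡ 2 (mod 3). M₂ = 3, y₂ ≡ 1 (mod 2). x = 1×2×2 + 1×3×1 ≡ 1 (mod 6)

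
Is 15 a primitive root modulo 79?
No

To verify, check if 15^(78/q) ≢ 1 (mod 79) for each prime divisor q of 78
Divisors of 78 = 78: [1, 2, 3, 6, 13, 26, 39, 78]
  15^(78/2) = 15^39 ≡ 78 (mod 79)
  15^(78/3) = 15^26 ≡ 1 (mod 79)
  15^(78/13) = 15^6 ≡ 10 (mod 79)
Conclusion: 15 is not a primitive root modulo 79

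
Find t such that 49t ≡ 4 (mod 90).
46

Since gcd(49, 90) = 1 divides 4, a solution exists.
Multiply both sides by the inverse of 49 mod 90:
  49^(-1) mod 90 = 79
  x ≡ 79 × 4 ≡ 316 ≡ 46 (mod 90)
Verification: 49 × 46 = 2254 = 25 × 90 + 4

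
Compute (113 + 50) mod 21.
16

(113 + 50) = 163
163 mod 21 = 16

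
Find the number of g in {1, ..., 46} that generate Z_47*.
Number of primitive roots mod 47 = φ(46) = 22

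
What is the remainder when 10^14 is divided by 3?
Using Fermat: 10^{2} ≡ 1 (mod 3). 14 ≡ 0 (mod 2). So 10^{14} ≡ 10^{0} ≡ 1 (mod 3)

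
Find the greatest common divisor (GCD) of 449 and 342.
1

Using the Euclidean algorithm:
449 = 1 × 342 + 107
342 = 3 × 107 + 21
107 = 5 × 21 + 2
21 = 10 × 2 + 1
2 = 2 × 1 + 0

GCD(449, 342) = 1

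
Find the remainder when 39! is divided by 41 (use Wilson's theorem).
(40)! = (39)! × (40) ≡ -1 (mod 41). So (39)! ≡ -1 × (40)^(-1) ≡ (-1)×(-1) = 1 (mod 41)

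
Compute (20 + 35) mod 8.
7

(20 + 35) = 55
55 mod 8 = 7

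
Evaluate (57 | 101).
(57/101) = 57^{50} mod 101 = -1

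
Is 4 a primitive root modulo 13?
No

To verify, check if 4^(12/q) ≢ 1 (mod 13) for each prime divisor q of 12
Divisors of 12 = 12: [1, 2, 3, 4, 6, 12]
  4^(12/2) = 4^6 ≡ 1 (mod 13)
  4^(12/3) = 4^4 ≡ 9 (mod 13)
Conclusion: 4 is not a primitive root modulo 13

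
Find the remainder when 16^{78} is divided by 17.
By Fermat: 16^{16} ≡ 1 (mod 17). 78 = 4×16 + 14. So 16^{78} ≡ 16^{14} ≡ 1 (mod 17)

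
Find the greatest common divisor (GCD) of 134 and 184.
2

Using the Euclidean algorithm:
134 = 0 × 184 + 134
184 = 1 × 134 + 50
134 = 2 × 50 + 34
50 = 1 × 34 + 16
34 = 2 × 16 + 2
16 = 8 × 2 + 0

GCD(134, 184) = 2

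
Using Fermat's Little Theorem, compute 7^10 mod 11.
By Fermat's Little Theorem, 7^{10} ≡ 1 (mod 11) since 11 is prime and gcd(7, 11) = 1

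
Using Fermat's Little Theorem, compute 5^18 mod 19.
By Fermat's Little Theorem, 5^{18} ≡ 1 (mod 19) since 19 is prime and gcd(5, 19) = 1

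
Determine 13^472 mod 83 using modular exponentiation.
Using Fermat: 13^{82} ≡ 1 (mod 83). 472 ≡ 62 (mod 82). So 13^{472} ≡ 13^{62} ≡ 30 (mod 83)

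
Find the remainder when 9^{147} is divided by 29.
By Fermat: 9^{28} ≡ 1 (mod 29). 147 = 5×28 + 7. So 9^{147} ≡ 9^{7} ≡ 28 (mod 29)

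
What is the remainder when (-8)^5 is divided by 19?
(-8) ≡ 11 (mod 19). 5 = 4 + 1 (binary 101). Repeated squaring mod 19: 11^1 ≡ 11; 11^2 ≡ 11² = 121 ≡ 7; 11^4 ≡ 7² = 49 ≡ 11. Multiply: (-8)^5 ≡ 11^4 × 11^1 ≡ 11 × 11 (mod 19): 11 × 11 = 121 ≡ 7. So (-8)^5 ≡ 7 (mod 19).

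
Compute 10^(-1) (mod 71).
64

Using Extended Euclidean Algorithm:
gcd(10, 71) = 1
Bezout coefficients: 10 × -7 + 71 × 1 = 1
So 10 × -7 ≡ 1 (mod 71)
The inverse is -7 mod 71 = 64
Verification: 10 × 64 = 640 = 9 × 71 + 1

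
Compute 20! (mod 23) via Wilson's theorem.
(22)! = (20)! × (21) × (22) ≡ -1 (mod 23). So (20)! ≡ -1 × [(22)(21)]^(-1) ≡ 11 (mod 23)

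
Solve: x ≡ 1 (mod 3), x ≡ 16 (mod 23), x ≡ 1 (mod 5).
M = 3 × 23 × 5 = 345. M₁ = 115, y₁ ≡ 1 (mod 3). M₂ = 15, y₂ ≡ 20 (mod 23). M₃ = 69, y₃ ≡ 4 (mod 5). x = 1×115×1 + 16×15×20 + 1×69×4 ≡ 16 (mod 345)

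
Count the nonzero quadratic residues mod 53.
For prime 53, there are (p-1)/2 = (53-1)/2 = 26 quadratic residues (excluding 0).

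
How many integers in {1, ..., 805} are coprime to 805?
528

Prime factorization: 805 = 5 × 7 × 23
Using the formula φ(n) = n × Π(1 - 1/p) for each prime factor p:
φ(805) = 805 × (1 - 1/5) × (1 - 1/7) × (1 - 1/23)
φ(805) = 528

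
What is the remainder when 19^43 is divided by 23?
Using Fermat: 19^{22} ≡ 1 (mod 23). 43 ≡ 21 (mod 22). So 19^{43} ≡ 19^{21} ≡ 17 (mod 23)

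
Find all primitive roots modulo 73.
Primitive roots mod 73: {5, 11, 13, 14, 15, 20, 26, 28, 29, 31, 33, 34, 39, 40, 42, 44, 45, 47, 53, 58, 59, 60, 62, 68}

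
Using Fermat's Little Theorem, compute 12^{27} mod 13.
12

By Fermat's Little Theorem, a^(p-1) ≡ 1 (mod p) for prime p and gcd(a, p) = 1
Here p = 13, so 12^12 ≡ 1 (mod 13)
We can reduce the exponent: 27 mod 12 = 3
So 12^27 ≡ 12^3 (mod 13)
Computing: 12^3 mod 13 = 12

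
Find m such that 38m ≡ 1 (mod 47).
38^(-1) ≡ 26 (mod 47). Verification: 38 × 26 = 988 ≡ 1 (mod 47)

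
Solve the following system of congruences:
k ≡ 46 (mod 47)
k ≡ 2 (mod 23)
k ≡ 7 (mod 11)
7707

Using the Chinese Remainder Theorem:
M = product of moduli = 11891
For equation 1: M_1 = 253, 253 ≡ 18 (mod 47), inverse of 253 mod 47 is 34 (check: 18 × 34 = 612 ≡ 1 (mod 47))
For equation 2: M_2 = 517, 517 ≡ 11 (mod 23), inverse of 517 mod 23 is 21 (check: 11 × 21 = 231 ≡ 1 (mod 23))
For equation 3: M_3 = 1081, 1081 ≡ 3 (mod 11), inverse of 1081 mod 11 is 4 (check: 3 × 4 = 12 ≡ 1 (mod 11))
Combine: k ≡ Σ r_i×M_i×(M_i⁻¹ mod m_i) = 46×253×34 + 2×517×21 + 7×1081×4 = 395692 + 21714 + 30268 = 447674
447674 mod 11891 = 7707
k ≡ 7707 (mod 11891)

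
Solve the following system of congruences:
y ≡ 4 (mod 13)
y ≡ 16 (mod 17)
186

Using the Chinese Remainder Theorem:
M = product of moduli = 221
For equation 1: M_1 = 17, 17 ≡ 4 (mod 13), inverse of 17 mod 13 is 10 (check: 4 × 10 = 40 ≡ 1 (mod 13))
For equation 2: M_2 = 13, 13 ≡ 13 (mod 17), inverse of 13 mod 17 is 4 (check: 13 × 4 = 52 ≡ 1 (mod 17))
Combine: y ≡ Σ r_i×M_i×(M_i⁻¹ mod m_i) = 4×17×10 + 16×13×4 = 680 + 832 = 1512
1512 mod 221 = 186
y ≡ 186 (mod 221)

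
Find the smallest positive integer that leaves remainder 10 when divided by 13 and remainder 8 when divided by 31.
M = 13 × 31 = 403. M₁ = 31, y₁ ≡ 8 (mod 13). M₂ = 13, y₂ ≡ 12 (mod 31). n = 10×31×8 + 8×13×12 ≡ 101 (mod 403). The smallest positive such number is 101.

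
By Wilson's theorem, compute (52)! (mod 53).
By Wilson's theorem, (52)! ≡ -1 ≡ 52 (mod 53)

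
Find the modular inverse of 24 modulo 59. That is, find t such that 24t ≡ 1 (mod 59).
32

Using Extended Euclidean Algorithm:
gcd(24, 59) = 1
Bezout coefficients: 24 × -27 + 59 × 11 = 1
So 24 × -27 ≡ 1 (mod 59)
The inverse is -27 mod 59 = 32
Verification: 24 × 32 = 768 = 13 × 59 + 1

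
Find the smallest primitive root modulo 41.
p - 1 = 40 has prime divisors 2, 5. h is a primitive root mod 41 iff h^(40/q) ≢ 1 (mod 41) for each such q.
h = 2: 2^20 ≡ 1, 2^8 ≡ 10 (mod 41); 2^20 ≡ 1, so not a primitive root.
h = 3: 3^20 ≡ 40, 3^8 ≡ 1 (mod 41); 3^8 ≡ 1, so not a primitive root.
h = 4: 4^20 ≡ 1, 4^8 ≡ 18 (mod 41); 4^20 ≡ 1, so not a primitive root.
h = 5: 5^20 ≡ 1, 5^8 ≡ 18 (mod 41); 5^20 ≡ 1, so not a primitive root.
h = 6: 6^20 ≡ 40, 6^8 ≡ 10 (mod 41); none is 1, so 6 has order 40 and is a primitive root.
The smallest primitive root mod 41 is g = 6.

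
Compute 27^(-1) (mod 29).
27^(-1) ≡ 14 (mod 29). Verification: 27 × 14 = 378 ≡ 1 (mod 29)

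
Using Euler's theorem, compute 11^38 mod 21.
By Euler: 11^{12} ≡ 1 (mod 21) since gcd(11, 21) = 1. 38 = 3×12 + 2. So 11^{38} ≡ 11^{2} ≡ 16 (mod 21)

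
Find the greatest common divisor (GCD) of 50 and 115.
5

Using the Euclidean algorithm:
50 = 0 × 115 + 50
115 = 2 × 50 + 15
50 = 3 × 15 + 5
15 = 3 × 5 + 0

GCD(50, 115) = 5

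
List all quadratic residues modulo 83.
QRs mod 83: {1, 3, 4, 7, 9, 10, 11, 12, 16, 17, 21, 23, 25, 26, 27, 28, 29, 30, 31, 33, 36, 37, 38, 40, 41, 44, 48, 49, 51, 59, 61, 63, 64, 65, 68, 69, 70, 75, 77, 78, 81}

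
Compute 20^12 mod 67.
Using repeated squaring. 12 = 8 + 4 (binary 1100). Repeated squaring mod 67: 20^1 ≡ 20; 20^2 ≡ 20² = 400 ≡ 65; 20^4 ≡ 65² = 4225 ≡ 4; 20^8 ≡ 4² = 16 ≡ 16. Multiply: 20^12 = 20^8 × 20^4 ≡ 16 × 4 (mod 67): 16 × 4 = 64 ≡ 64. So 20^12 ≡ 64 (mod 67).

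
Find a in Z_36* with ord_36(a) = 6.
29 has order 6 mod 36 since 29^{6} ≡ 1 (mod 36) and no smaller power works.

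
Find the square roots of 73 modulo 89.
The square roots of 73 mod 89 are 47 and 42. Verify: 47² = 2209 ≡ 73 (mod 89)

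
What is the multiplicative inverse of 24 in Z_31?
24^(-1) ≡ 22 (mod 31). Verification: 24 × 22 = 528 ≡ 1 (mod 31)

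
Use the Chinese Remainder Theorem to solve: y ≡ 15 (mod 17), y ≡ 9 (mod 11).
185

Using the Chinese Remainder Theorem:
M = product of moduli = 187
For equation 1: M_1 = 11, 11 ≡ 11 (mod 17), inverse of 11 mod 17 is 14 (check: 11 × 14 = 154 ≡ 1 (mod 17))
For equation 2: M_2 = 17, 17 ≡ 6 (mod 11), inverse of 17 mod 11 is 2 (check: 6 × 2 = 12 ≡ 1 (mod 11))
Combine: y ≡ Σ r_i×M_i×(M_i⁻¹ mod m_i) = 15×11×14 + 9×17×2 = 2310 + 306 = 2616
2616 mod 187 = 185
y ≡ 185 (mod 187)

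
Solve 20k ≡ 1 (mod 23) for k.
15

Using Extended Euclidean Algorithm:
gcd(20, 23) = 1
Bezout coefficients: 20 × -8 + 23 × 7 = 1
So 20 × -8 ≡ 1 (mod 23)
The inverse is -8 mod 23 = 15
Verification: 20 × 15 = 300 = 13 × 23 + 1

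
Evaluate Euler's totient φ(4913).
4624

Prime factorization: 4913 = 17^3
Using the formula φ(n) = n × Π(1 - 1/p) for each prime factor p:
φ(4913) = 4913 × (1 - 1/17)
φ(4913) = 4624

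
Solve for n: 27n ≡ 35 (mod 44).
29

Since gcd(27, 44) = 1 divides 35, a solution exists.
Multiply both sides by the inverse of 27 mod 44:
  27^(-1) mod 44 = 31
  x ≡ 31 × 35 ≡ 1085 ≡ 29 (mod 44)
Verification: 27 × 29 = 783 = 17 × 44 + 35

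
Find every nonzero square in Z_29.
QRs mod 29: {1, 4, 5, 6, 7, 9, 13, 16, 20, 22, 23, 24, 25, 28}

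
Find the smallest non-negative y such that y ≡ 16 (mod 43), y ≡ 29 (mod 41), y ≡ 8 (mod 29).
29385

Using the Chinese Remainder Theorem:
M = product of moduli = 51127
For equation 1: M_1 = 1189, 1189 ≡ 28 (mod 43), inverse of 1189 mod 43 is 20 (check: 28 × 20 = 560 ≡ 1 (mod 43))
For equation 2: M_2 = 1247, 1247 ≡ 17 (mod 41), inverse of 1247 mod 41 is 29 (check: 17 × 29 = 493 ≡ 1 (mod 41))
For equation 3: M_3 = 1763, 1763 ≡ 23 (mod 29), inverse of 1763 mod 29 is 24 (check: 23 × 24 = 552 ≡ 1 (mod 29))
Combine: y ≡ Σ r_i×M_i×(M_i⁻¹ mod m_i) = 16×1189×20 + 29×1247×29 + 8×1763×24 = 380480 + 1048727 + 338496 = 1767703
1767703 mod 51127 = 29385
y ≡ 29385 (mod 51127)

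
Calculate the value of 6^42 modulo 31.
Using Fermat: 6^{30} ≡ 1 (mod 31). 42 ≡ 12 (mod 30). So 6^{42} ≡ 6^{12} ≡ 1 (mod 31)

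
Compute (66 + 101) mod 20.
7

(66 + 101) = 167
167 mod 20 = 7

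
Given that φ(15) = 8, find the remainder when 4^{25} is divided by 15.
By Euler: 4^{8} ≡ 1 (mod 15) since gcd(4, 15) = 1. 25 = 3×8 + 1. So 4^{25} ≡ 4^{1} ≡ 4 (mod 15)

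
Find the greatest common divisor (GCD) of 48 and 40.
8

Using the Euclidean algorithm:
48 = 1 × 40 + 8
40 = 5 × 8 + 0

GCD(48, 40) = 8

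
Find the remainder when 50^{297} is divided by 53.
By Fermat: 50^{52} ≡ 1 (mod 53). 297 = 5×52 + 37. So 50^{297} ≡ 50^{37} ≡ 21 (mod 53)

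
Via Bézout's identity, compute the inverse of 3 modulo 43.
Extended GCD: 3(-14) + 43(1) = 1. So 3^(-1) ≡ 29 ≡ 29 (mod 43). Verify: 3 × 29 = 87 ≡ 1 (mod 43)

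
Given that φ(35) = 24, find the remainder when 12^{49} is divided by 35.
By Euler: 12^{24} ≡ 1 (mod 35) since gcd(12, 35) = 1. 49 = 2×24 + 1. So 12^{49} ≡ 12^{1} ≡ 12 (mod 35)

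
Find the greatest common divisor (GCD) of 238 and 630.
14

Using the Euclidean algorithm:
238 = 0 × 630 + 238
630 = 2 × 238 + 154
238 = 1 × 154 + 84
154 = 1 × 84 + 70
84 = 1 × 70 + 14
70 = 5 × 14 + 0

GCD(238, 630) = 14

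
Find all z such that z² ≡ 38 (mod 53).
The square roots of 38 mod 53 are 12 and 41. Verify: 12² = 144 ≡ 38 (mod 53)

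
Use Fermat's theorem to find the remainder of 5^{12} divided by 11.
3

By Fermat's Little Theorem, a^(p-1) ≡ 1 (mod p) for prime p and gcd(a, p) = 1
Here p = 11, so 5^10 ≡ 1 (mod 11)
We can reduce the exponent: 12 mod 10 = 2
So 5^12 ≡ 5^2 (mod 11)
Computing: 5^2 mod 11 = 3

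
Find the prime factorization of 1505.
5 × 7 × 43

Divide by primes starting from smallest:
1505 ÷ 5 = 301
301 ÷ 7 = 43
43 ÷ 43 = 1

1505 = 5 × 7 × 43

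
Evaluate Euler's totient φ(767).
696

Prime factorization: 767 = 13 × 59
Using the formula φ(n) = n × Π(1 - 1/p) for each prime factor p:
φ(767) = 767 × (1 - 1/13) × (1 - 1/59)
φ(767) = 696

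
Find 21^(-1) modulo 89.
17

Using Extended Euclidean Algorithm:
gcd(21, 89) = 1
Bezout coefficients: 21 × 17 + 89 × -4 = 1
So 21 × 17 ≡ 1 (mod 89)
The inverse is 17 mod 89 = 17
Verification: 21 × 17 = 357 = 4 × 89 + 1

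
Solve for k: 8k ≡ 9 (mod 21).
9

Since gcd(8, 21) = 1 divides 9, a solution exists.
Multiply both sides by the inverse of 8 mod 21:
  8^(-1) mod 21 = 8
  x ≡ 8 × 9 ≡ 72 ≡ 9 (mod 21)
Verification: 8 × 9 = 72 = 3 × 21 + 9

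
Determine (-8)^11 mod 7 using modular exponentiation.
Using Fermat: (-8)^{6} ≡ 1 (mod 7). 11 ≡ 5 (mod 6). So (-8)^{11} ≡ (-8)^{5} ≡ 6 (mod 7)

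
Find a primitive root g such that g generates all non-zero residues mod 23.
p - 1 = 22 has prime divisors 2, 11. h is a primitive root mod 23 iff h^(22/q) ≢ 1 (mod 23) for each such q.
h = 2: 2^11 ≡ 1, 2^2 ≡ 4 (mod 23); 2^11 ≡ 1, so not a primitive root.
h = 3: 3^11 ≡ 1, 3^2 ≡ 9 (mod 23); 3^11 ≡ 1, so not a primitive root.
h = 4: 4^11 ≡ 1, 4^2 ≡ 16 (mod 23); 4^11 ≡ 1, so not a primitive root.
h = 5: 5^11 ≡ 22, 5^2 ≡ 2 (mod 23); none is 1, so 5 has order 22 and is a primitive root.
The smallest primitive root mod 23 is g = 5.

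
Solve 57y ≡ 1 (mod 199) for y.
57^(-1) ≡ 7 (mod 199). Verification: 57 × 7 = 399 ≡ 1 (mod 199)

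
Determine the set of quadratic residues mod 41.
QRs mod 41: {1, 2, 4, 5, 8, 9, 10, 16, 18, 20, 21, 23, 25, 31, 32, 33, 36, 37, 39, 40}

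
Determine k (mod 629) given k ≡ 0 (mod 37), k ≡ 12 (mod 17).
148

Using the Chinese Remainder Theorem:
M = product of moduli = 629
For equation 1: M_1 = 17, 17 ≡ 17 (mod 37), inverse of 17 mod 37 is 24 (check: 17 × 24 = 408 ≡ 1 (mod 37))
For equation 2: M_2 = 37, 37 ≡ 3 (mod 17), inverse of 37 mod 17 is 6 (check: 3 × 6 = 18 ≡ 1 (mod 17))
Combine: k ≡ Σ r_i×M_i×(M_i⁻¹ mod m_i) = 0×17×24 + 12×37×6 = 0 + 2664 = 2664
2664 mod 629 = 148
k ≡ 148 (mod 629)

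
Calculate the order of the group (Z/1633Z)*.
1540

Prime factorization: 1633 = 23 × 71
Using the formula φ(n) = n × Π(1 - 1/p) for each prime factor p:
φ(1633) = 1633 × (1 - 1/23) × (1 - 1/71)
φ(1633) = 1540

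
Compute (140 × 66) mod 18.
6

(140 × 66) = 9240
9240 mod 18 = 6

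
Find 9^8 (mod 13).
8 = 8 (binary 1000). Repeated squaring mod 13: 9^1 ≡ 9; 9^2 ≡ 9² = 81 ≡ 3; 9^4 ≡ 3² = 9 ≡ 9; 9^8 ≡ 9² = 81 ≡ 3. So 9^8 ≡ 3 (mod 13).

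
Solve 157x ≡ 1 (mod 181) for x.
157^(-1) ≡ 98 (mod 181). Verification: 157 × 98 = 15386 ≡ 1 (mod 181)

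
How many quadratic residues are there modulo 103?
For prime 103, there are (p-1)/2 = (103-1)/2 = 51 quadratic residues (excluding 0).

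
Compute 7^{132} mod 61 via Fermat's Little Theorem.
34

By Fermat's Little Theorem, a^(p-1) ≡ 1 (mod p) for prime p and gcd(a, p) = 1
Here p = 61, so 7^60 ≡ 1 (mod 61)
We can reduce the exponent: 132 mod 60 = 12
So 7^132 ≡ 7^12 (mod 61)
Computing: 7^12 mod 61 = 34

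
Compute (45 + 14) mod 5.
4

(45 + 14) = 59
59 mod 5 = 4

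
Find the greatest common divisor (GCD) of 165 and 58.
1

Using the Euclidean algorithm:
165 = 2 × 58 + 49
58 = 1 × 49 + 9
49 = 5 × 9 + 4
9 = 2 × 4 + 1
4 = 4 × 1 + 0

GCD(165, 58) = 1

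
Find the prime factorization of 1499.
1499

Divide by primes starting from smallest:
1499 ÷ 1499 = 1

1499 = 1499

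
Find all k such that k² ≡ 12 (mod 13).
The square roots of 12 mod 13 are 8 and 5. Verify: 8² = 64 ≡ 12 (mod 13)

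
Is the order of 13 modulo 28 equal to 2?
Yes, ord_28(13) = 2.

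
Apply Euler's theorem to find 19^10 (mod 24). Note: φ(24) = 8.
By Euler: 19^{8} ≡ 1 (mod 24) since gcd(19, 24) = 1. 10 = 1×8 + 2. So 19^{10} ≡ 19^{2} ≡ 1 (mod 24)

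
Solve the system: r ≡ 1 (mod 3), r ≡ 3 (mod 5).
M = 3 × 5 = 15. M₁ = 5, y₁ ≡ 2 (mod 3). M₂ = 3, y₂ ≡ 2 (mod 5). r = 1×5×2 + 3×3×2 ≡ 13 (mod 15)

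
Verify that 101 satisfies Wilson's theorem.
(100)! mod 101 = 100. Since this equals -1 (mod 101), Wilson confirms 101 is prime.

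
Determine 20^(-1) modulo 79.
20^(-1) ≡ 4 (mod 79). Verification: 20 × 4 = 80 ≡ 1 (mod 79)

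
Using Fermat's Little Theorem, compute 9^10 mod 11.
By Fermat's Little Theorem, 9^{10} ≡ 1 (mod 11) since 11 is prime and gcd(9, 11) = 1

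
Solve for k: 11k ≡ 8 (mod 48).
40

Since gcd(11, 48) = 1 divides 8, a solution exists.
Multiply both sides by the inverse of 11 mod 48:
  11^(-1) mod 48 = 35
  x ≡ 35 × 8 ≡ 280 ≡ 40 (mod 48)
Verification: 11 × 40 = 440 = 9 × 48 + 8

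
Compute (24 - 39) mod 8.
1

(24 - 39) = -15
-15 mod 8 = 1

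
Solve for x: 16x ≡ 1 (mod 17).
16

Since gcd(16, 17) = 1 divides 1, a solution exists.
Multiply both sides by the inverse of 16 mod 17:
  16^(-1) mod 17 = 16
  x ≡ 16 × 1 ≡ 16 ≡ 16 (mod 17)
Verification: 16 × 16 = 256 = 15 × 17 + 1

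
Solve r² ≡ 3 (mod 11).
The square roots of 3 mod 11 are 5 and 6. Verify: 5² = 25 ≡ 3 (mod 11)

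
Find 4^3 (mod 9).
3 = 2 + 1 (binary 11). Repeated squaring mod 9: 4^1 ≡ 4; 4^2 ≡ 4² = 16 ≡ 7. Multiply: 4^3 = 4^2 × 4^1 ≡ 7 × 4 (mod 9): 7 × 4 = 28 ≡ 1. So 4^3 ≡ 1 (mod 9).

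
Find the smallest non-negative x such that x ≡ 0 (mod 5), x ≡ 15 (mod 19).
15

Using the Chinese Remainder Theorem:
M = product of moduli = 95
For equation 1: M_1 = 19, 19 ≡ 4 (mod 5), inverse of 19 mod 5 is 4 (check: 4 × 4 = 16 ≡ 1 (mod 5))
For equation 2: M_2 = 5, 5 ≡ 5 (mod 19), inverse of 5 mod 19 is 4 (check: 5 × 4 = 20 ≡ 1 (mod 19))
Combine: x ≡ Σ r_i×M_i×(M_i⁻¹ mod m_i) = 0×19×4 + 15×5×4 = 0 + 300 = 300
300 mod 95 = 15
x ≡ 15 (mod 95)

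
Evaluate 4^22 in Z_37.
Using repeated squaring. 22 = 16 + 4 + 2 (binary 10110). Repeated squaring mod 37: 4^1 ≡ 4; 4^2 ≡ 4² = 16 ≡ 16; 4^4 ≡ 16² = 256 ≡ 34; 4^8 ≡ 34² = 1156 ≡ 9; 4^16 ≡ 9² = 81 ≡ 7. Multiply: 4^22 = 4^16 × 4^4 × 4^2 ≡ 7 × 34 × 16 (mod 37): 7 × 34 = 238 ≡ 16; 16 × 16 = 256 ≡ 34. So 4^22 ≡ 34 (mod 37).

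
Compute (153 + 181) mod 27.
10

(153 + 181) = 334
334 mod 27 = 10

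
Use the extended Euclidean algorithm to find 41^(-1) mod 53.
Extended GCD: 41(22) + 53(-17) = 1. So 41^(-1) ≡ 22 ≡ 22 (mod 53). Verify: 41 × 22 = 902 ≡ 1 (mod 53)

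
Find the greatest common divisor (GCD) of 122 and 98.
2

Using the Euclidean algorithm:
122 = 1 × 98 + 24
98 = 4 × 24 + 2
24 = 12 × 2 + 0

GCD(122, 98) = 2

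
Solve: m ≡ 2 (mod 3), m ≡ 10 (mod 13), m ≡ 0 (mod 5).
M = 3 × 13 × 5 = 195. M₁ = 65, y₁ ≡ 2 (mod 3). M₂ = 15, y₂ ≡ 7 (mod 13). M₃ = 39, y₃ ≡ 4 (mod 5). m = 2×65×2 + 10×15×7 + 0×39×4 ≡ 140 (mod 195)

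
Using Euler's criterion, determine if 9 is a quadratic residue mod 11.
By Euler's criterion: 9^{5} ≡ 1 (mod 11). Since this equals 1, 9 is a QR.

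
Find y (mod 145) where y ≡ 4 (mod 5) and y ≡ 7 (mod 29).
M = 5 × 29 = 145. M₁ = 29, y₁ ≡ 4 (mod 5). M₂ = 5, y₂ ≡ 6 (mod 29). y = 4×29×4 + 7×5×6 ≡ 94 (mod 145)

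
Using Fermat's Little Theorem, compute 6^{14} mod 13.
10

By Fermat's Little Theorem, a^(p-1) ≡ 1 (mod p) for prime p and gcd(a, p) = 1
Here p = 13, so 6^12 ≡ 1 (mod 13)
We can reduce the exponent: 14 mod 12 = 2
So 6^14 ≡ 6^2 (mod 13)
Computing: 6^2 mod 13 = 10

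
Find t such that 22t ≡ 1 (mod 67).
22^(-1) ≡ 64 (mod 67). Verification: 22 × 64 = 1408 ≡ 1 (mod 67)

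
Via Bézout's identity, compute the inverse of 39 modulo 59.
Extended GCD: 39(-3) + 59(2) = 1. So 39^(-1) ≡ 56 ≡ 56 (mod 59). Verify: 39 × 56 = 2184 ≡ 1 (mod 59)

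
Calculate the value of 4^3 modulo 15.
3 = 2 + 1 (binary 11). Repeated squaring mod 15: 4^1 ≡ 4; 4^2 ≡ 4² = 16 ≡ 1. Multiply: 4^3 = 4^2 × 4^1 ≡ 1 × 4 (mod 15): 1 × 4 = 4 ≡ 4. So 4^3 ≡ 4 (mod 15).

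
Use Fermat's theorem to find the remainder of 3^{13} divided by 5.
3

By Fermat's Little Theorem, a^(p-1) ≡ 1 (mod p) for prime p and gcd(a, p) = 1
Here p = 5, so 3^4 ≡ 1 (mod 5)
We can reduce the exponent: 13 mod 4 = 1
So 3^13 ≡ 3^1 (mod 5)
Computing: 3^1 mod 5 = 3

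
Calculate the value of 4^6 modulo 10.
6 = 4 + 2 (binary 110). Repeated squaring mod 10: 4^1 ≡ 4; 4^2 ≡ 4² = 16 ≡ 6; 4^4 ≡ 6² = 36 ≡ 6. Multiply: 4^6 = 4^4 × 4^2 ≡ 6 × 6 (mod 10): 6 × 6 = 36 ≡ 6. So 4^6 ≡ 6 (mod 10).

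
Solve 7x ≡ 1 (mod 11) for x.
7^(-1) ≡ 8 (mod 11). Verification: 7 × 8 = 56 ≡ 1 (mod 11)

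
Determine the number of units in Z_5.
4

Prime factorization: 5 = 5
Using the formula φ(n) = n × Π(1 - 1/p) for each prime factor p:
φ(5) = 5 × (1 - 1/5)
φ(5) = 4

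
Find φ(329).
276

Prime factorization: 329 = 7 × 47
Using the formula φ(n) = n × Π(1 - 1/p) for each prime factor p:
φ(329) = 329 × (1 - 1/7) × (1 - 1/47)
φ(329) = 276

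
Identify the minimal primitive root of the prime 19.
p - 1 = 18 has prime divisors 2, 3. h is a primitive root mod 19 iff h^(18/q) ≢ 1 (mod 19) for each such q.
h = 2: 2^9 ≡ 18, 2^6 ≡ 7 (mod 19); none is 1, so 2 has order 18 and is a primitive root.
The smallest primitive root mod 19 is g = 2.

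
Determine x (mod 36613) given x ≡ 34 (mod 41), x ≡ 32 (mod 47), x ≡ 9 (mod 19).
33449

Using the Chinese Remainder Theorem:
M = product of moduli = 36613
For equation 1: M_1 = 893, 893 ≡ 32 (mod 41), inverse of 893 mod 41 is 9 (check: 32 × 9 = 288 ≡ 1 (mod 41))
For equation 2: M_2 = 779, 779 ≡ 27 (mod 47), inverse of 779 mod 47 is 7 (check: 27 × 7 = 189 ≡ 1 (mod 47))
For equation 3: M_3 = 1927, 1927 ≡ 8 (mod 19), inverse of 1927 mod 19 is 12 (check: 8 × 12 = 96 ≡ 1 (mod 19))
Combine: x ≡ Σ r_i×M_i×(M_i⁻¹ mod m_i) = 34×893×9 + 32×779×7 + 9×1927×12 = 273258 + 174496 + 208116 = 655870
655870 mod 36613 = 33449
x ≡ 33449 (mod 36613)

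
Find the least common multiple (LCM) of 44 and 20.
220

First find GCD(44, 20) using the Euclidean algorithm:
44 = 2 × 20 + 4
20 = 5 × 4 + 0
GCD(44, 20) = 4

LCM formula: LCM(a, b) = (a × b) / GCD(a, b)
LCM(44, 20) = (44 × 20) / 4
LCM(44, 20) = 880 / 4
LCM(44, 20) = 220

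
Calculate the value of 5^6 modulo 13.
6 = 4 + 2 (binary 110). Repeated squaring mod 13: 5^1 ≡ 5; 5^2 ≡ 5² = 25 ≡ 12; 5^4 ≡ 12² = 144 ≡ 1. Multiply: 5^6 = 5^4 × 5^2 ≡ 1 × 12 (mod 13): 1 × 12 = 12 ≡ 12. So 5^6 ≡ 12 (mod 13).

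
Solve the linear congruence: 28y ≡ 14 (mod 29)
15

Since gcd(28, 29) = 1 divides 14, a solution exists.
Multiply both sides by the inverse of 28 mod 29:
  28^(-1) mod 29 = 28
  x ≡ 28 × 14 ≡ 392 ≡ 15 (mod 29)
Verification: 28 × 15 = 420 = 14 × 29 + 14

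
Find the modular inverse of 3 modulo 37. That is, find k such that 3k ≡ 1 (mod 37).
25

Using Extended Euclidean Algorithm:
gcd(3, 37) = 1
Bezout coefficients: 3 × -12 + 37 × 1 = 1
So 3 × -12 ≡ 1 (mod 37)
The inverse is -12 mod 37 = 25
Verification: 3 × 25 = 75 = 2 × 37 + 1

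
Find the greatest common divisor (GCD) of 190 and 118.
2

Using the Euclidean algorithm:
190 = 1 × 118 + 72
118 = 1 × 72 + 46
72 = 1 × 46 + 26
46 = 1 × 26 + 20
26 = 1 × 20 + 6
20 = 3 × 6 + 2
6 = 3 × 2 + 0

GCD(190, 118) = 2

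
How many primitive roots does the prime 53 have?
Number of primitive roots mod 53 = φ(52) = 24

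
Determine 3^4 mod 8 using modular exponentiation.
4 = 4 (binary 100). Repeated squaring mod 8: 3^1 ≡ 3; 3^2 ≡ 3² = 9 ≡ 1; 3^4 ≡ 1² = 1 ≡ 1. So 3^4 ≡ 1 (mod 8).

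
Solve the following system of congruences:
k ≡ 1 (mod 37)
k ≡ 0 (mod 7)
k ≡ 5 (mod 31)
2702

Using the Chinese Remainder Theorem:
M = product of moduli = 8029
For equation 1: M_1 = 217, 217 ≡ 32 (mod 37), inverse of 217 mod 37 is 22 (check: 32 × 22 = 704 ≡ 1 (mod 37))
For equation 2: M_2 = 1147, 1147 ≡ 6 (mod 7), inverse of 1147 mod 7 is 6 (check: 6 × 6 = 36 ≡ 1 (mod 7))
For equation 3: M_3 = 259, 259 ≡ 11 (mod 31), inverse of 259 mod 31 is 17 (check: 11 × 17 = 187 ≡ 1 (mod 31))
Combine: k ≡ Σ r_i×M_i×(M_i⁻¹ mod m_i) = 1×217×22 + 0×1147×6 + 5×259×17 = 4774 + 0 + 22015 = 26789
26789 mod 8029 = 2702
k ≡ 2702 (mod 8029)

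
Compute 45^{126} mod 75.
0

Using successive squaring:
Binary expansion of 126: 1111110
Powers of 45 mod 75 (each is the square of the previous):
  45^1 ≡ 45 (mod 75)
  45^2 ≡ 45² = 2025 ≡ 0 (mod 75)
  45^4 ≡ 0² = 0 ≡ 0 (mod 75)
  45^8 ≡ 0² = 0 ≡ 0 (mod 75)
  45^16 ≡ 0² = 0 ≡ 0 (mod 75)
  45^32 ≡ 0² = 0 ≡ 0 (mod 75)
  45^64 ≡ 0² = 0 ≡ 0 (mod 75)
126 = 64 + 32 + 16 + 8 + 4 + 2, so 45^126 = 45^64 × 45^32 × 45^16 × 45^8 × 45^4 × 45^2 ≡ 0 × 0 × 0 × 0 × 0 × 0 (mod 75)
Multiplying step by step:
  0 × 0 = 0 ≡ 0 (mod 75)
  0 × 0 = 0 ≡ 0 (mod 75)
  0 × 0 = 0 ≡ 0 (mod 75)
  0 × 0 = 0 ≡ 0 (mod 75)
  0 × 0 = 0 ≡ 0 (mod 75)
Result: 45^126 ≡ 0 (mod 75)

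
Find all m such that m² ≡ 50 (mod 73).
The square roots of 50 mod 73 are 59 and 14. Verify: 59² = 3481 ≡ 50 (mod 73)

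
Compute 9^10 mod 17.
10 = 8 + 2 (binary 1010). Repeated squaring mod 17: 9^1 ≡ 9; 9^2 ≡ 9² = 81 ≡ 13; 9^4 ≡ 13² = 169 ≡ 16; 9^8 ≡ 16² = 256 ≡ 1. Multiply: 9^10 = 9^8 × 9^2 ≡ 1 × 13 (mod 17): 1 × 13 = 13 ≡ 13. So 9^10 ≡ 13 (mod 17).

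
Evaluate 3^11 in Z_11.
Using Fermat: 3^{10} ≡ 1 (mod 11). 11 ≡ 1 (mod 10). So 3^{11} ≡ 3^{1} ≡ 3 (mod 11)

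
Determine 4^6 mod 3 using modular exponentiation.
4 ≡ 1 (mod 3). 6 = 4 + 2 (binary 110). Repeated squaring mod 3: 1^1 ≡ 1; 1^2 ≡ 1² = 1 ≡ 1; 1^4 ≡ 1² = 1 ≡ 1. Multiply: 4^6 ≡ 1^4 × 1^2 ≡ 1 × 1 (mod 3): 1 × 1 = 1 ≡ 1. So 4^6 ≡ 1 (mod 3).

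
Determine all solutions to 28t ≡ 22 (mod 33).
22

Since gcd(28, 33) = 1 divides 22, a solution exists.
Multiply both sides by the inverse of 28 mod 33:
  28^(-1) mod 33 = 13
  x ≡ 13 × 22 ≡ 286 ≡ 22 (mod 33)
Verification: 28 × 22 = 616 = 18 × 33 + 22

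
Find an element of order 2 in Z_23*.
22 has order 2 mod 23 since 22^{2} ≡ 1 (mod 23) and no smaller power works.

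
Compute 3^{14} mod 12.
9

Using successive squaring:
Binary expansion of 14: 1110
Powers of 3 mod 12 (each is the square of the previous):
  3^1 ≡ 3 (mod 12)
  3^2 ≡ 3² = 9 ≡ 9 (mod 12)
  3^4 ≡ 9² = 81 ≡ 9 (mod 12)
  3^8 ≡ 9² = 81 ≡ 9 (mod 12)
14 = 8 + 4 + 2, so 3^14 = 3^8 × 3^4 × 3^2 ≡ 9 × 9 × 9 (mod 12)
Multiplying step by step:
  9 × 9 = 81 ≡ 9 (mod 12)
  9 × 9 = 81 ≡ 9 (mod 12)
Result: 3^14 ≡ 9 (mod 12)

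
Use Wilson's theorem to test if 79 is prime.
(78)! mod 79 = 78. Since 78 ≡ -1 (mod 79), 79 is prime.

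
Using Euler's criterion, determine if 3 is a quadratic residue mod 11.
By Euler's criterion: 3^{5} ≡ 1 (mod 11). Since this equals 1, 3 is a QR.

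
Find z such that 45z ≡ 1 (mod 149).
45^(-1) ≡ 53 (mod 149). Verification: 45 × 53 = 2385 ≡ 1 (mod 149)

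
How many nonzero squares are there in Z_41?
For prime 41, there are (p-1)/2 = (41-1)/2 = 20 quadratic residues (excluding 0).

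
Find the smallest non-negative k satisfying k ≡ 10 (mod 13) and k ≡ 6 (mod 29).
M = 13 × 29 = 377. M₁ = 29, y₁ ≡ 9 (mod 13). M₂ = 13, y₂ ≡ 9 (mod 29). k = 10×29×9 + 6×13×9 ≡ 296 (mod 377)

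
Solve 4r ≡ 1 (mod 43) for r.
4^(-1) ≡ 11 (mod 43). Verification: 4 × 11 = 44 ≡ 1 (mod 43)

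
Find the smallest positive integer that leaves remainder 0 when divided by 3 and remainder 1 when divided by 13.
M = 3 × 13 = 39. M₁ = 13, y₁ ≡ 1 (mod 3). M₂ = 3, y₂ ≡ 9 (mod 13). n = 0×13×1 + 1×3×9 ≡ 27 (mod 39). The smallest positive such number is 27.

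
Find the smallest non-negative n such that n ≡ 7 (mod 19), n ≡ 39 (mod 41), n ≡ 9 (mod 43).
9469

Using the Chinese Remainder Theorem:
M = product of moduli = 33497
For equation 1: M_1 = 1763, 1763 ≡ 15 (mod 19), inverse of 1763 mod 19 is 14 (check: 15 × 14 = 210 ≡ 1 (mod 19))
For equation 2: M_2 = 817, 817 ≡ 38 (mod 41), inverse of 817 mod 41 is 27 (check: 38 × 27 = 1026 ≡ 1 (mod 41))
For equation 3: M_3 = 779, 779 ≡ 5 (mod 43), inverse of 779 mod 43 is 26 (check: 5 × 26 = 130 ≡ 1 (mod 43))
Combine: n ≡ Σ r_i×M_i×(M_i⁻¹ mod m_i) = 7×1763×14 + 39×817×27 + 9×779×26 = 172774 + 860301 + 182286 = 1215361
1215361 mod 33497 = 9469
n ≡ 9469 (mod 33497)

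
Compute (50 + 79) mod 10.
9

(50 + 79) = 129
129 mod 10 = 9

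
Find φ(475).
360

Prime factorization: 475 = 5^2 × 19
Using the formula φ(n) = n × Π(1 - 1/p) for each prime factor p:
φ(475) = 475 × (1 - 1/5) × (1 - 1/19)
φ(475) = 360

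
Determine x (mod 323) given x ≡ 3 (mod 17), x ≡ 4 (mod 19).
156

Using the Chinese Remainder Theorem:
M = product of moduli = 323
For equation 1: M_1 = 19, 19 ≡ 2 (mod 17), inverse of 19 mod 17 is 9 (check: 2 × 9 = 18 ≡ 1 (mod 17))
For equation 2: M_2 = 17, 17 ≡ 17 (mod 19), inverse of 17 mod 19 is 9 (check: 17 × 9 = 153 ≡ 1 (mod 19))
Combine: x ≡ Σ r_i×M_i×(M_i⁻¹ mod m_i) = 3×19×9 + 4×17×9 = 513 + 612 = 1125
1125 mod 323 = 156
x ≡ 156 (mod 323)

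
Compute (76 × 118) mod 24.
16

(76 × 118) = 8968
8968 mod 24 = 16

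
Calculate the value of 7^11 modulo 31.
Using repeated squaring. 11 = 8 + 2 + 1 (binary 1011). Repeated squaring mod 31: 7^1 ≡ 7; 7^2 ≡ 7² = 49 ≡ 18; 7^4 ≡ 18² = 324 ≡ 14; 7^8 ≡ 14² = 196 ≡ 10. Multiply: 7^11 = 7^8 × 7^2 × 7^1 ≡ 10 × 18 × 7 (mod 31): 10 × 18 = 180 ≡ 25; 25 × 7 = 175 ≡ 20. So 7^11 ≡ 20 (mod 31).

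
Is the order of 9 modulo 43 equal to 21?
Yes, ord_43(9) = 21.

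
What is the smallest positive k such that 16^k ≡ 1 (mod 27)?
Powers of 16 mod 27: 16^1≡16, 16^2≡13, 16^3≡19, 16^4≡7, 16^5≡4, 16^6≡10, 16^7≡25, 16^8≡22, 16^9≡1. Order = 9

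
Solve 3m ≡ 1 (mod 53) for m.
3^(-1) ≡ 18 (mod 53). Verification: 3 × 18 = 54 ≡ 1 (mod 53)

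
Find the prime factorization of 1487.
1487

Divide by primes starting from smallest:
1487 ÷ 1487 = 1

1487 = 1487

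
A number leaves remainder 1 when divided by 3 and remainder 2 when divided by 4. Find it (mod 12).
M = 3 × 4 = 12. M₁ = 4, y₁ ≡ 1 (mod 3). M₂ = 3, y₂ ≡ 3 (mod 4). k = 1×4×1 + 2×3×3 ≡ 10 (mod 12)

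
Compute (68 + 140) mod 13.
0

(68 + 140) = 208
208 mod 13 = 0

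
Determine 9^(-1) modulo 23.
9^(-1) ≡ 18 (mod 23). Verification: 9 × 18 = 162 ≡ 1 (mod 23)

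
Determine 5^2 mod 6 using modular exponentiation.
2 = 2 (binary 10). Repeated squaring mod 6: 5^1 ≡ 5; 5^2 ≡ 5² = 25 ≡ 1. So 5^2 ≡ 1 (mod 6).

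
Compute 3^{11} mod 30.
27

Using successive squaring:
Binary expansion of 11: 1011
Powers of 3 mod 30 (each is the square of the previous):
  3^1 ≡ 3 (mod 30)
  3^2 ≡ 3² = 9 ≡ 9 (mod 30)
  3^4 ≡ 9² = 81 ≡ 21 (mod 30)
  3^8 ≡ 21² = 441 ≡ 21 (mod 30)
11 = 8 + 2 + 1, so 3^11 = 3^8 × 3^2 × 3^1 ≡ 21 × 9 × 3 (mod 30)
Multiplying step by step:
  21 × 9 = 189 ≡ 9 (mod 30)
  9 × 3 = 27 ≡ 27 (mod 30)
Result: 3^11 ≡ 27 (mod 30)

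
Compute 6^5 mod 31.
5 = 4 + 1 (binary 101). Repeated squaring mod 31: 6^1 ≡ 6; 6^2 ≡ 6² = 36 ≡ 5; 6^4 ≡ 5² = 25 ≡ 25. Multiply: 6^5 = 6^4 × 6^1 ≡ 25 × 6 (mod 31): 25 × 6 = 150 ≡ 26. So 6^5 ≡ 26 (mod 31).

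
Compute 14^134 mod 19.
Using Fermat: 14^{18} ≡ 1 (mod 19). 134 ≡ 8 (mod 18). So 14^{134} ≡ 14^{8} ≡ 4 (mod 19)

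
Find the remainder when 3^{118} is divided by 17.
By Fermat: 3^{16} ≡ 1 (mod 17). 118 = 7×16 + 6. So 3^{118} ≡ 3^{6} ≡ 15 (mod 17)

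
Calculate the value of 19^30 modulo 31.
Using Fermat: 19^{30} ≡ 1 (mod 31). 30 ≡ 0 (mod 30). So 19^{30} ≡ 19^{0} ≡ 1 (mod 31)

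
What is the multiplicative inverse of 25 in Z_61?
22

Using Extended Euclidean Algorithm:
gcd(25, 61) = 1
Bezout coefficients: 25 × 22 + 61 × -9 = 1
So 25 × 22 ≡ 1 (mod 61)
The inverse is 22 mod 61 = 22
Verification: 25 × 22 = 550 = 9 × 61 + 1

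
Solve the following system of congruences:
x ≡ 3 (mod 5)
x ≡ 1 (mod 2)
3

Using the Chinese Remainder Theorem:
M = product of moduli = 10
For equation 1: M_1 = 2, 2 ≡ 2 (mod 5), inverse of 2 mod 5 is 3 (check: 2 × 3 = 6 ≡ 1 (mod 5))
For equation 2: M_2 = 5, 5 ≡ 1 (mod 2), inverse of 5 mod 2 is 1 (check: 1 × 1 = 1 ≡ 1 (mod 2))
Combine: x ≡ Σ r_i×M_i×(M_i⁻¹ mod m_i) = 3×2×3 + 1×5×1 = 18 + 5 = 23
23 mod 10 = 3
x ≡ 3 (mod 10)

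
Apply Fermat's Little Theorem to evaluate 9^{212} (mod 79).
13

By Fermat's Little Theorem, a^(p-1) ≡ 1 (mod p) for prime p and gcd(a, p) = 1
Here p = 79, so 9^78 ≡ 1 (mod 79)
We can reduce the exponent: 212 mod 78 = 56
So 9^212 ≡ 9^56 (mod 79)
Computing: 9^56 mod 79 = 13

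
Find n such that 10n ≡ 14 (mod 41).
26

Since gcd(10, 41) = 1 divides 14, a solution exists.
Multiply both sides by the inverse of 10 mod 41:
  10^(-1) mod 41 = 37
  x ≡ 37 × 14 ≡ 518 ≡ 26 (mod 41)
Verification: 10 × 26 = 260 = 6 × 41 + 14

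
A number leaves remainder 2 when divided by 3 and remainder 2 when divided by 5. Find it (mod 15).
M = 3 × 5 = 15. M₁ = 5, y₁ ≡ 2 (mod 3). M₂ = 3, y₂ ≡ 2 (mod 5). t = 2×5×2 + 2×3×2 ≡ 2 (mod 15)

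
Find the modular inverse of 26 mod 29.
26^(-1) ≡ 19 (mod 29). Verification: 26 × 19 = 494 ≡ 1 (mod 29)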